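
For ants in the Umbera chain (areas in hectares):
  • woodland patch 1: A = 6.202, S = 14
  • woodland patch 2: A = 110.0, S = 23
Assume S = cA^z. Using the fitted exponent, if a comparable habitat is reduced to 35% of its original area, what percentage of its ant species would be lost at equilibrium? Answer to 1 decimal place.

16.6%

z = ln(23/14) / ln(110/6.202) = 0.4964 / 2.8756 = 0.1726
S_new/S_old = (A_new/A_old)^z = 0.35^0.1726 = exp(0.1726 × -1.0498) = 0.8342
Fraction lost = 1 − 0.8342 = 0.1658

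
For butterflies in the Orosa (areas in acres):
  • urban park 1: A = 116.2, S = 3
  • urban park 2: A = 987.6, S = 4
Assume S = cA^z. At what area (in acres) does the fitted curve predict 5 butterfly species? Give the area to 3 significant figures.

5190 acres

z = ln(4/3) / ln(987.6/116.2) = 0.2877 / 2.1400 = 0.1344
c = 3 / 116.2^0.1344 = 3 / 1.895 = 1.583
A = (5/1.583)^(1/0.1344) ⇒ ln A = ln(3.158)/0.1344 = 8.5552
A = e^8.5552 ≈ 5194 acres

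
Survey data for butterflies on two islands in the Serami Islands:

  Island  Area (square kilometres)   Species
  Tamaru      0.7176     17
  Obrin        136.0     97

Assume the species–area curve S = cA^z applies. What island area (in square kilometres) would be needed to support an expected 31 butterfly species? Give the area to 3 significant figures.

4.38 square kilometres

z = ln(97/17) / ln(136/0.7176) = 1.7415 / 5.2445 = 0.3321
c = 17 / 0.7176^0.3321 = 17 / 0.8957 = 18.98
A = (31/18.98)^(1/0.3321) ⇒ ln A = ln(1.633)/0.3321 = 1.4774
A = e^1.4774 ≈ 4.381 square kilometres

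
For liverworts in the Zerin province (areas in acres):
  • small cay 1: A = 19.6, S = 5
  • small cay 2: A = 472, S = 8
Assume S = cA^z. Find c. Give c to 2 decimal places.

3.22

z = ln(S₂/S₁) / ln(A₂/A₁) = ln(8/5) / ln(472/19.6) = 0.4700 / 3.1814 = 0.1477
c = S₁ / A₁^z = 5 / 19.6^0.1477 = 5 / 1.552 = 3.222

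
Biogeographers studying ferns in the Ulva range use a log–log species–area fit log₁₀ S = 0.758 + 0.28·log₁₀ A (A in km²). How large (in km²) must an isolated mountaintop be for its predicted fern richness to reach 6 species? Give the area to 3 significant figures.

1.18 km²

6 = 5.728 × A^0.28  ⇒  A^0.28 = 6/5.728 = 1.047
ln A = ln(1.047) / 0.28 = 0.0464 / 0.28 = 0.1657
A = e^0.1657 ≈ 1.18 km²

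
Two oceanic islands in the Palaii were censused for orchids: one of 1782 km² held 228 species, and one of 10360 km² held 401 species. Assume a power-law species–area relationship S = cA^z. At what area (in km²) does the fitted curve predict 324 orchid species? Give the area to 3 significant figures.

z = ln(401/228) / ln(10360/1782) = 0.5646 / 1.7602 = 0.3208
c = 228 / 1782^0.3208 = 228 / 11.04 = 20.66
A = (324/20.66)^(1/0.3208) ⇒ ln A = ln(15.68)/0.3208 = 8.5810
A = e^8.5810 ≈ 5329 km²

5330 km²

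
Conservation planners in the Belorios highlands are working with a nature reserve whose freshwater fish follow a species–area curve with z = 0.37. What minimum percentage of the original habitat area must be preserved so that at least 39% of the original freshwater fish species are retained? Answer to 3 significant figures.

Need (A_new/A_old)^0.37 = 0.39, so A_new/A_old = 0.39^(1/0.37) = 0.39^2.703
ln(A_new/A_old) = ln 0.39 / 0.37 = -0.9416 / 0.37 = -2.5449
A_new/A_old = e^-2.5449 ≈ 0.07848

7.85%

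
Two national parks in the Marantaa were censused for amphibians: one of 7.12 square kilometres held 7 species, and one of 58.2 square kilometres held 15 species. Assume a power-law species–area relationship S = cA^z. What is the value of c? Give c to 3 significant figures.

z = ln(S₂/S₁) / ln(A₂/A₁) = ln(15/7) / ln(58.2/7.12) = 0.7621 / 2.1010 = 0.3628
c = S₁ / A₁^z = 7 / 7.12^0.3628 = 7 / 2.038 = 3.434

3.43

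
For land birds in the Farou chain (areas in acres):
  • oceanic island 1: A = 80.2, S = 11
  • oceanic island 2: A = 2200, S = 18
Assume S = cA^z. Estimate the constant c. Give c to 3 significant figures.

z = ln(S₂/S₁) / ln(A₂/A₁) = ln(18/11) / ln(2200/80.2) = 0.4925 / 3.3117 = 0.1487
c = S₁ / A₁^z = 11 / 80.2^0.1487 = 11 / 1.919 = 5.731

5.73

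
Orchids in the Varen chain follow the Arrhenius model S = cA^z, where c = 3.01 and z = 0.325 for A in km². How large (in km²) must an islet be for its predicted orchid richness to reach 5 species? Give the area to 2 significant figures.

4.8 km²

5 = 3.01 × A^0.325  ⇒  A^0.325 = 5/3.01 = 1.661
ln A = ln(1.661) / 0.325 = 0.5075 / 0.325 = 1.5615
A = e^1.5615 ≈ 4.766 km²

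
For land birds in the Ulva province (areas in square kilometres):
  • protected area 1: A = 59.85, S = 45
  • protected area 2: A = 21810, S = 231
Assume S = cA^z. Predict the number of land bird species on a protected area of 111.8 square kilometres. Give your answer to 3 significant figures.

53.5

z = ln(231/45) / ln(21810/59.85) = 1.6358 / 5.8983 = 0.2773
c = 45 / 59.85^0.2773 = 45 / 3.11 = 14.47
S₃ = 14.47 × 111.8^0.2773 = 14.47 × 3.699 ≈ 53.51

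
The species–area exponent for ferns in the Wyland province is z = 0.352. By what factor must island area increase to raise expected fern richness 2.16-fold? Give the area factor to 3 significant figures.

(A₂/A₁)^0.352 = 2.16, so A₂/A₁ = 2.16^(1/0.352) = 2.16^2.841
ln(A₂/A₁) = ln 2.16 / 0.352 = 0.7701 / 0.352 = 2.1878
A₂/A₁ = e^2.1878 ≈ 8.916

8.92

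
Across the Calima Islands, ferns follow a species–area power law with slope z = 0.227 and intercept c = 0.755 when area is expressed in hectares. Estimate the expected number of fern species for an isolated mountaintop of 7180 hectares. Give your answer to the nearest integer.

6

S = 0.755 × 7180^0.227 = 0.755 × 7.505 ≈ 5.666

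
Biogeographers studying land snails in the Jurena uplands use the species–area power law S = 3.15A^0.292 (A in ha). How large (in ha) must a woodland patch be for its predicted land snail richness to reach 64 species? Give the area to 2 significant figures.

64 = 3.15 × A^0.292  ⇒  A^0.292 = 64/3.15 = 20.32
ln A = ln(20.32) / 0.292 = 3.0115 / 0.292 = 10.3133
A = e^10.3133 ≈ 30130 ha

30000 ha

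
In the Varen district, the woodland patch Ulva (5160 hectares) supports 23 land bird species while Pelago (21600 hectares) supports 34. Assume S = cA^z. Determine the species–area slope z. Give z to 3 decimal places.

Taking logs: ln S = ln c + z ln A, so z = (ln S₂ − ln S₁)/(ln A₂ − ln A₁).
z = ln(34/23) / ln(21600/5160) = ln(1.478) / ln(4.186) = 0.3909 / 1.4318 = 0.2730

0.273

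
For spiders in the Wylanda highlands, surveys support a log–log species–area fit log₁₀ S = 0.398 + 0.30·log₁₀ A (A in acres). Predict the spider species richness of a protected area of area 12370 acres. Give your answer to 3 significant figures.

42.2

S = 2.5 × 12370^0.3 = 2.5 × 16.89 ≈ 42.24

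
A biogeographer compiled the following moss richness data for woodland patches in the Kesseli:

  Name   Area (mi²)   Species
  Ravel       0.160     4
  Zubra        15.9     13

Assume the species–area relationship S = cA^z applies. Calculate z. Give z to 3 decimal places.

0.256

Taking logs: ln S = ln c + z ln A, so z = (ln S₂ − ln S₁)/(ln A₂ − ln A₁).
z = ln(13/4) / ln(15.9/0.16) = ln(3.25) / ln(99.38) = 1.1787 / 4.5989 = 0.2563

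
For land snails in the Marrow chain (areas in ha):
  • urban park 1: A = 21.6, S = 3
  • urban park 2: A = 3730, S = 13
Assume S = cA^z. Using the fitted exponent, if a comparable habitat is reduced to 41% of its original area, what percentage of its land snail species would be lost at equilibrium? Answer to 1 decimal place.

z = ln(13/3) / ln(3730/21.6) = 1.4663 / 5.1515 = 0.2846
S_new/S_old = (A_new/A_old)^z = 0.41^0.2846 = exp(0.2846 × -0.8916) = 0.7759
Fraction lost = 1 − 0.7759 = 0.2241

22.4%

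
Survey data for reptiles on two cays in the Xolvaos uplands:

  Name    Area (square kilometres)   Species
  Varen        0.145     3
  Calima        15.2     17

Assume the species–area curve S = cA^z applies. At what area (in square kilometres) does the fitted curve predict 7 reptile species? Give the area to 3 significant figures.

z = ln(17/3) / ln(15.2/0.145) = 1.7346 / 4.6523 = 0.3728
c = 3 / 0.145^0.3728 = 3 / 0.4868 = 6.163
A = (7/6.163)^(1/0.3728) ⇒ ln A = ln(1.136)/0.3728 = 0.3415
A = e^0.3415 ≈ 1.407 square kilometres

1.41 square kilometres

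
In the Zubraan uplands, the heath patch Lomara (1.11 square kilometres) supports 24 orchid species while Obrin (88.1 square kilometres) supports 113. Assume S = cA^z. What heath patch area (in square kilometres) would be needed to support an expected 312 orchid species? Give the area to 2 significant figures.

1500 square kilometres

z = ln(113/24) / ln(88.1/1.11) = 1.5493 / 4.3741 = 0.3542
c = 24 / 1.11^0.3542 = 24 / 1.038 = 23.13
A = (312/23.13)^(1/0.3542) ⇒ ln A = ln(13.49)/0.3542 = 7.3458
A = e^7.3458 ≈ 1550 square kilometres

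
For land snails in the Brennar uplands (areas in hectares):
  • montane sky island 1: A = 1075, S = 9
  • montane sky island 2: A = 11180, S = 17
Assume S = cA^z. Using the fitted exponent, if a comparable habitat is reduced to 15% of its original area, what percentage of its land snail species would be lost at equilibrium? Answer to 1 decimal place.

z = ln(17/9) / ln(11180/1075) = 0.6360 / 2.3418 = 0.2716
S_new/S_old = (A_new/A_old)^z = 0.15^0.2716 = exp(0.2716 × -1.8971) = 0.5974
Fraction lost = 1 − 0.5974 = 0.4026

40.3%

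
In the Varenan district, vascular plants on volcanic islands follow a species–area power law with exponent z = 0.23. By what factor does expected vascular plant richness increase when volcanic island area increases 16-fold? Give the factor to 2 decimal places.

1.89

S₂/S₁ = (A₂/A₁)^z = 16^0.23
ln(S₂/S₁) = 0.23 × ln 16 = 0.23 × 2.7726 = 0.6377
S₂/S₁ = e^0.6377 ≈ 1.892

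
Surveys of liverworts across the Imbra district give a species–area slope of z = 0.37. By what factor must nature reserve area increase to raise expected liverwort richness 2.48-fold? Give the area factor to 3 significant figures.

(A₂/A₁)^0.37 = 2.48, so A₂/A₁ = 2.48^(1/0.37) = 2.48^2.703
ln(A₂/A₁) = ln 2.48 / 0.37 = 0.9083 / 0.37 = 2.4548
A₂/A₁ = e^2.4548 ≈ 11.64

11.6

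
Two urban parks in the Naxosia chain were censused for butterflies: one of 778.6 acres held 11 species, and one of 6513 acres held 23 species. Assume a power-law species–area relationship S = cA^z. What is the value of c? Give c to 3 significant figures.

1.09

z = ln(S₂/S₁) / ln(A₂/A₁) = ln(23/11) / ln(6513/778.6) = 0.7376 / 2.1241 = 0.3473
c = S₁ / A₁^z = 11 / 778.6^0.3473 = 11 / 10.09 = 1.09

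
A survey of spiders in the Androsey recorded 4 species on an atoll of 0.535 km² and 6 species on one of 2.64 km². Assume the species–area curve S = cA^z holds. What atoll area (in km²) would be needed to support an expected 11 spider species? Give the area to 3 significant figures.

z = ln(6/4) / ln(2.64/0.535) = 0.4055 / 1.5963 = 0.2540
c = 4 / 0.535^0.2540 = 4 / 0.8531 = 4.689
A = (11/4.689)^(1/0.2540) ⇒ ln A = ln(2.346)/0.2540 = 3.3571
A = e^3.3571 ≈ 28.7 km²

28.7 km²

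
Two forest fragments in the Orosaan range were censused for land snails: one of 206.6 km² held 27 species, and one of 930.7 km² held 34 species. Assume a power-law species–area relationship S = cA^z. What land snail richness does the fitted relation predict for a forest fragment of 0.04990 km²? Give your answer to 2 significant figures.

7.5

z = ln(34/27) / ln(930.7/206.6) = 0.2305 / 1.5052 = 0.1532
c = 27 / 206.6^0.1532 = 27 / 2.262 = 11.93
S₃ = 11.93 × 0.0499^0.1532 = 11.93 × 0.6318 ≈ 7.54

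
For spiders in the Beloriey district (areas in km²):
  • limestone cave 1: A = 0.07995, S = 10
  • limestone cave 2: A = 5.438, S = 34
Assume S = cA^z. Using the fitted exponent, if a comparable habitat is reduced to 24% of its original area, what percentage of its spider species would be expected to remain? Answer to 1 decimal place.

66.1%

z = ln(34/10) / ln(5.438/0.07995) = 1.2238 / 4.2198 = 0.2900
S_new/S_old = (A_new/A_old)^z = 0.24^0.2900 = exp(0.2900 × -1.4271) = 0.6611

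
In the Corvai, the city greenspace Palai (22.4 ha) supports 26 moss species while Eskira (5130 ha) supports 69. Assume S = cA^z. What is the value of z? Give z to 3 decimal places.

Taking logs: ln S = ln c + z ln A, so z = (ln S₂ − ln S₁)/(ln A₂ − ln A₁).
z = ln(69/26) / ln(5130/22.4) = ln(2.654) / ln(229) = 0.9760 / 5.4338 = 0.1796

0.180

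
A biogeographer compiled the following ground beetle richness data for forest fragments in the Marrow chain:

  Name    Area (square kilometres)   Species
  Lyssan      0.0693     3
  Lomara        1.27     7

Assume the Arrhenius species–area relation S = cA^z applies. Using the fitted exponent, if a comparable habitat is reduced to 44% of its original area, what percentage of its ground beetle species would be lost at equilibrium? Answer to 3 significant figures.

z = ln(7/3) / ln(1.27/0.0693) = 0.8473 / 2.9083 = 0.2913
S_new/S_old = (A_new/A_old)^z = 0.44^0.2913 = exp(0.2913 × -0.8210) = 0.7873
Fraction lost = 1 − 0.7873 = 0.2127

21.3%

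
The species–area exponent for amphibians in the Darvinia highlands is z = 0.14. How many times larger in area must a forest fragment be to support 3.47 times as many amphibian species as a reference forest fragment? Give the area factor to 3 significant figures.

7240

(A₂/A₁)^0.14 = 3.47, so A₂/A₁ = 3.47^(1/0.14) = 3.47^7.143
ln(A₂/A₁) = ln 3.47 / 0.14 = 1.2442 / 0.14 = 8.8868
A₂/A₁ = e^8.8868 ≈ 7236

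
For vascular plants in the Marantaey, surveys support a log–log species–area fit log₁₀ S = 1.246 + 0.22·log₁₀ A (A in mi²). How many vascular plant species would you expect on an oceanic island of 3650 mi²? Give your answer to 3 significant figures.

107

S = 17.62 × 3650^0.22
ln S = ln 17.62 + 0.22 × ln 3650 = 2.8690 + 0.22 × 8.2025 = 4.6736
S = e^4.6736 ≈ 107.1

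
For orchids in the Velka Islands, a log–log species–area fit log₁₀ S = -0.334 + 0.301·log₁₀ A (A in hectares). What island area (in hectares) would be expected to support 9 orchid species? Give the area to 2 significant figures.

9 = 0.4634 × A^0.301  ⇒  A^0.301 = 9/0.4634 = 19.42
ln A = ln(19.42) / 0.301 = 2.9663 / 0.301 = 9.8548
A = e^9.8548 ≈ 19049 hectares

19000 hectares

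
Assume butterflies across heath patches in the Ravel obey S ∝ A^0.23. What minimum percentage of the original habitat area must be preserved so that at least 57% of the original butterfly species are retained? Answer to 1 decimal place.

8.7%

Need (A_new/A_old)^0.23 = 0.57, so A_new/A_old = 0.57^(1/0.23) = 0.57^4.348
ln(A_new/A_old) = ln 0.57 / 0.23 = -0.5621 / 0.23 = -2.4440
A_new/A_old = e^-2.4440 ≈ 0.08681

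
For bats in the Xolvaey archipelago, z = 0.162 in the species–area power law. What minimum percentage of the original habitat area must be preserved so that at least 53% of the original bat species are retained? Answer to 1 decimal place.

2.0%

Need (A_new/A_old)^0.162 = 0.53, so A_new/A_old = 0.53^(1/0.162) = 0.53^6.173
ln(A_new/A_old) = ln 0.53 / 0.162 = -0.6349 / 0.162 = -3.9190
A_new/A_old = e^-3.9190 ≈ 0.01986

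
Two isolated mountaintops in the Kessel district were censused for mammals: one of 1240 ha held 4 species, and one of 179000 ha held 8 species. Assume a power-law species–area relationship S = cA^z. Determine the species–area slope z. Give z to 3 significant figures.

0.139

Taking logs: ln S = ln c + z ln A, so z = (ln S₂ − ln S₁)/(ln A₂ − ln A₁).
z = ln(8/4) / ln(179000/1240) = ln(2) / ln(144.4) = 0.6931 / 4.9723 = 0.1394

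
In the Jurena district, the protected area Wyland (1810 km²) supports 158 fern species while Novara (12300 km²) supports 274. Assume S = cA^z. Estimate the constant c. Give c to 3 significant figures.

18.3

z = ln(S₂/S₁) / ln(A₂/A₁) = ln(274/158) / ln(12300/1810) = 0.5505 / 1.9163 = 0.2873
c = S₁ / A₁^z = 158 / 1810^0.2873 = 158 / 8.628 = 18.31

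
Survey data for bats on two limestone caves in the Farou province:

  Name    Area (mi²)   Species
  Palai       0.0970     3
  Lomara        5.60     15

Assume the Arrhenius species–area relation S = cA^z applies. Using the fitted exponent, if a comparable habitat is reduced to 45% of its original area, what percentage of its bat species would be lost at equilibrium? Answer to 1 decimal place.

z = ln(15/3) / ln(5.6/0.097) = 1.6094 / 4.0558 = 0.3968
S_new/S_old = (A_new/A_old)^z = 0.45^0.3968 = exp(0.3968 × -0.7985) = 0.7284
Fraction lost = 1 − 0.7284 = 0.2716

27.2%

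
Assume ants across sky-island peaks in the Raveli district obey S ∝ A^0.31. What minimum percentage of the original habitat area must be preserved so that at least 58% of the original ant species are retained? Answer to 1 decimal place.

Need (A_new/A_old)^0.31 = 0.58, so A_new/A_old = 0.58^(1/0.31) = 0.58^3.226
ln(A_new/A_old) = ln 0.58 / 0.31 = -0.5447 / 0.31 = -1.7572
A_new/A_old = e^-1.7572 ≈ 0.1725

17.3%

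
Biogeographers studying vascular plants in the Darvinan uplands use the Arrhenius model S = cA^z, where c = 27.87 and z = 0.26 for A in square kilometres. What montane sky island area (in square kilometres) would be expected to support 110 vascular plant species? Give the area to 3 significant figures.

196 square kilometres

110 = 27.87 × A^0.26  ⇒  A^0.26 = 110/27.87 = 3.947
ln A = ln(3.947) / 0.26 = 1.3729 / 0.26 = 5.2805
A = e^5.2805 ≈ 196.5 square kilometres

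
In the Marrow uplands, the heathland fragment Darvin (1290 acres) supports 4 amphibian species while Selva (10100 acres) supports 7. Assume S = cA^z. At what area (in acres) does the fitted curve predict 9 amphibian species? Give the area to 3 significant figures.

z = ln(7/4) / ln(10100/1290) = 0.5596 / 2.0579 = 0.2719
c = 4 / 1290^0.2719 = 4 / 7.013 = 0.5704
A = (9/0.5704)^(1/0.2719) ⇒ ln A = ln(15.78)/0.2719 = 10.1445
A = e^10.1445 ≈ 25450 acres

25400 acres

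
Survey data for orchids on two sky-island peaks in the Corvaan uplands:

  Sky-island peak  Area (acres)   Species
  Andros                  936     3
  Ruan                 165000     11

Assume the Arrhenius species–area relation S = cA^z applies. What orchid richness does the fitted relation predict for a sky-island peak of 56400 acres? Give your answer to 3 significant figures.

z = ln(11/3) / ln(165000/936) = 1.2993 / 5.1721 = 0.2512
c = 3 / 936^0.2512 = 3 / 5.577 = 0.5379
S₃ = 0.5379 × 56400^0.2512 = 0.5379 × 15.62 ≈ 8.4

8.40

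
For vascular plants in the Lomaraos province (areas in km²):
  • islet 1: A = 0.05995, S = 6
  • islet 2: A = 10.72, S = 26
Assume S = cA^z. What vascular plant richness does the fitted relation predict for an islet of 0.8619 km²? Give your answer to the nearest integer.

z = ln(26/6) / ln(10.72/0.05995) = 1.4663 / 5.1864 = 0.2827
c = 6 / 0.05995^0.2827 = 6 / 0.4513 = 13.3
S₃ = 13.3 × 0.8619^0.2827 = 13.3 × 0.9589 ≈ 12.75

13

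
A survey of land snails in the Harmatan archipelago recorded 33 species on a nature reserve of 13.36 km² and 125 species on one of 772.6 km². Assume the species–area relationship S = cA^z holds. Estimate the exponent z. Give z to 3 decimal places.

Taking logs: ln S = ln c + z ln A, so z = (ln S₂ − ln S₁)/(ln A₂ − ln A₁).
z = ln(125/33) / ln(772.6/13.36) = ln(3.788) / ln(57.83) = 1.3318 / 4.0575 = 0.3282

0.328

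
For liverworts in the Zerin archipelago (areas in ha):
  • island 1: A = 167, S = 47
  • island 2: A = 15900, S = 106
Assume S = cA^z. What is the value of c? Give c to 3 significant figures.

z = ln(S₂/S₁) / ln(A₂/A₁) = ln(106/47) / ln(15900/167) = 0.8133 / 4.5561 = 0.1785
c = S₁ / A₁^z = 47 / 167^0.1785 = 47 / 2.493 = 18.85

18.9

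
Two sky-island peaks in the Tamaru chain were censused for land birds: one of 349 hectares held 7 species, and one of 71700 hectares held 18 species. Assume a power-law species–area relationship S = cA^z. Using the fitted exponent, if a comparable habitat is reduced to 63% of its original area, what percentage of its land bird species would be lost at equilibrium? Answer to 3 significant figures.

z = ln(18/7) / ln(71700/349) = 0.9445 / 5.3252 = 0.1774
S_new/S_old = (A_new/A_old)^z = 0.63^0.1774 = exp(0.1774 × -0.4620) = 0.9213
Fraction lost = 1 − 0.9213 = 0.07868

7.87%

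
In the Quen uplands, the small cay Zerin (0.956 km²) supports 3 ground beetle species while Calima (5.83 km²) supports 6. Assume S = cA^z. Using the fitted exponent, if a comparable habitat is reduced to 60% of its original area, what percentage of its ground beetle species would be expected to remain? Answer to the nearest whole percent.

82%

z = ln(6/3) / ln(5.83/0.956) = 0.6931 / 1.8080 = 0.3834
S_new/S_old = (A_new/A_old)^z = 0.6^0.3834 = exp(0.3834 × -0.5108) = 0.8221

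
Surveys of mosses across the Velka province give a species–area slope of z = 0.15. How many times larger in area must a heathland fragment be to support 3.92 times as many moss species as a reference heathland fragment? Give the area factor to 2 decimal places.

(A₂/A₁)^0.15 = 3.92, so A₂/A₁ = 3.92^(1/0.15) = 3.92^6.667
ln(A₂/A₁) = ln 3.92 / 0.15 = 1.3661 / 0.15 = 9.1073
A₂/A₁ = e^9.1073 ≈ 9021

9020.70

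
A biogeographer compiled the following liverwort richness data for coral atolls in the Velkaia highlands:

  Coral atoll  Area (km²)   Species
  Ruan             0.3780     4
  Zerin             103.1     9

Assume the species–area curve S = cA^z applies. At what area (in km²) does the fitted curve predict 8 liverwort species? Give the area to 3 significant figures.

z = ln(9/4) / ln(103.1/0.378) = 0.8109 / 5.6086 = 0.1446
c = 4 / 0.378^0.1446 = 4 / 0.8688 = 4.604
A = (8/4.604)^(1/0.1446) ⇒ ln A = ln(1.738)/0.1446 = 3.8211
A = e^3.8211 ≈ 45.65 km²

45.7 km²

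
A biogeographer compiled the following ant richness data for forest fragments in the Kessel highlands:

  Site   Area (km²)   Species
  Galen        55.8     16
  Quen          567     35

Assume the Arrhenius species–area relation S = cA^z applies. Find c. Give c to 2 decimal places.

z = ln(S₂/S₁) / ln(A₂/A₁) = ln(35/16) / ln(567/55.8) = 0.7828 / 2.3186 = 0.3376
c = S₁ / A₁^z = 16 / 55.8^0.3376 = 16 / 3.887 = 4.116

4.12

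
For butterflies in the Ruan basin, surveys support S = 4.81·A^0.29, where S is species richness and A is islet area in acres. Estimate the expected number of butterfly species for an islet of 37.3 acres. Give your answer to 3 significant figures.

13.7

S = 4.81 × 37.3^0.29
ln S = ln 4.81 + 0.29 × ln 37.3 = 1.5707 + 0.29 × 3.6190 = 2.6202
S = e^2.6202 ≈ 13.74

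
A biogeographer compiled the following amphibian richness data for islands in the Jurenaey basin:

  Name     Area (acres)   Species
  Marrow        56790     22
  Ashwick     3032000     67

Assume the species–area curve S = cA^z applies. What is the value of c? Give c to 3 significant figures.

1.03

z = ln(S₂/S₁) / ln(A₂/A₁) = ln(67/22) / ln(3032000/56790) = 1.1137 / 3.9776 = 0.2800
c = S₁ / A₁^z = 22 / 56790^0.2800 = 22 / 21.43 = 1.026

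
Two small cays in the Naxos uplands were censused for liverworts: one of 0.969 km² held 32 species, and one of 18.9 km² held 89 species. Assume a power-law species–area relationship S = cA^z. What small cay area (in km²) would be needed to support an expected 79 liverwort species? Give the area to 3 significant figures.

z = ln(89/32) / ln(18.9/0.969) = 1.0229 / 2.9707 = 0.3443
c = 32 / 0.969^0.3443 = 32 / 0.9892 = 32.35
A = (79/32.35)^(1/0.3443) ⇒ ln A = ln(2.442)/0.3443 = 2.5930
A = e^2.5930 ≈ 13.37 km²

13.4 km²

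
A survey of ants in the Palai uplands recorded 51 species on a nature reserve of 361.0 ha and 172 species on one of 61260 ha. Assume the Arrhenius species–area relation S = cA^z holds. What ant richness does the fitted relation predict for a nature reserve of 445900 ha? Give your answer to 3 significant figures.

275

z = ln(172/51) / ln(61260/361) = 1.2157 / 5.1340 = 0.2368
c = 51 / 361^0.2368 = 51 / 4.033 = 12.65
S₃ = 12.65 × 445900^0.2368 = 12.65 × 21.76 ≈ 275.2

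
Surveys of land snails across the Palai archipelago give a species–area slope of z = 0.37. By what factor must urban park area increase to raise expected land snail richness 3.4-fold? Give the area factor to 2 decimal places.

27.32

(A₂/A₁)^0.37 = 3.4, so A₂/A₁ = 3.4^(1/0.37) = 3.4^2.703
ln(A₂/A₁) = ln 3.4 / 0.37 = 1.2238 / 0.37 = 3.3075
A₂/A₁ = e^3.3075 ≈ 27.32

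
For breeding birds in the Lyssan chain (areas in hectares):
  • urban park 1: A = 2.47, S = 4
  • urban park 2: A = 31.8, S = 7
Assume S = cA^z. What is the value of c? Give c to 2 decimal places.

z = ln(S₂/S₁) / ln(A₂/A₁) = ln(7/4) / ln(31.8/2.47) = 0.5596 / 2.5552 = 0.2190
c = S₁ / A₁^z = 4 / 2.47^0.2190 = 4 / 1.219 = 3.281

3.28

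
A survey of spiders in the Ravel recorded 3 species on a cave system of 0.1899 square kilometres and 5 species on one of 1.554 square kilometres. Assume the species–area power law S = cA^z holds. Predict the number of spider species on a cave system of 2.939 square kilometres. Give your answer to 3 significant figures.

z = ln(5/3) / ln(1.554/0.1899) = 0.5108 / 2.1021 = 0.2430
c = 3 / 0.1899^0.2430 = 3 / 0.6678 = 4.492
S₃ = 4.492 × 2.939^0.2430 = 4.492 × 1.3 ≈ 5.837

5.84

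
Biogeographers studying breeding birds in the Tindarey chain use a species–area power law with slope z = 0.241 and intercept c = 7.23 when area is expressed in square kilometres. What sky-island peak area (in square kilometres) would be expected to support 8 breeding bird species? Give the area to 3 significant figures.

8 = 7.23 × A^0.241  ⇒  A^0.241 = 8/7.23 = 1.107
ln A = ln(1.107) / 0.241 = 0.1012 / 0.241 = 0.4199
A = e^0.4199 ≈ 1.522 square kilometres

1.52 square kilometres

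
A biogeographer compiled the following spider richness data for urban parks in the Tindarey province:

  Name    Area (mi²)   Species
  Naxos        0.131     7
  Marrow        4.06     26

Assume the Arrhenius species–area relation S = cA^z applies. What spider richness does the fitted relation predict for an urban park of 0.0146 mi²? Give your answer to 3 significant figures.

3.03

z = ln(26/7) / ln(4.06/0.131) = 1.3122 / 3.4337 = 0.3821
c = 7 / 0.131^0.3821 = 7 / 0.4599 = 15.22
S₃ = 15.22 × 0.0146^0.3821 = 15.22 × 0.1988 ≈ 3.027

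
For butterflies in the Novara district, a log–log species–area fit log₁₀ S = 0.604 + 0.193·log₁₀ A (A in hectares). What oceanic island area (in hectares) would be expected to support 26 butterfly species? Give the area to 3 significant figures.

26 = 4.018 × A^0.193  ⇒  A^0.193 = 26/4.018 = 6.471
ln A = ln(6.471) / 0.193 = 1.8673 / 0.193 = 9.6753
A = e^9.6753 ≈ 15920 hectares

15900 hectares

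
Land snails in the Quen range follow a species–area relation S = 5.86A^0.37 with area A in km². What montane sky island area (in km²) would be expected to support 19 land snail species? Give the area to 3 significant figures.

24.0 km²

19 = 5.86 × A^0.37  ⇒  A^0.37 = 19/5.86 = 3.242
ln A = ln(3.242) / 0.37 = 1.1763 / 0.37 = 3.1792
A = e^3.1792 ≈ 24.03 km²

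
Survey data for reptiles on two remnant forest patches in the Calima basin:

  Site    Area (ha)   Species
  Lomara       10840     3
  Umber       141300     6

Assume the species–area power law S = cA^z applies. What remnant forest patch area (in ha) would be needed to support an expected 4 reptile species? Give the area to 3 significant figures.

z = ln(6/3) / ln(141300/10840) = 0.6931 / 2.5676 = 0.2700
c = 3 / 10840^0.2700 = 3 / 12.28 = 0.2443
A = (4/0.2443)^(1/0.2700) ⇒ ln A = ln(16.38)/0.2700 = 10.3567
A = e^10.3567 ≈ 31466 ha

31500 ha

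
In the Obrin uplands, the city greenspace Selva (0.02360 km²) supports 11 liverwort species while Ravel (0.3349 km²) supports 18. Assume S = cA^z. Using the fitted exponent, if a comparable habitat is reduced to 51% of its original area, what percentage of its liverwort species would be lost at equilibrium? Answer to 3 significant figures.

z = ln(18/11) / ln(0.3349/0.0236) = 0.4925 / 2.6526 = 0.1857
S_new/S_old = (A_new/A_old)^z = 0.51^0.1857 = exp(0.1857 × -0.6733) = 0.8825
Fraction lost = 1 − 0.8825 = 0.1175

11.8%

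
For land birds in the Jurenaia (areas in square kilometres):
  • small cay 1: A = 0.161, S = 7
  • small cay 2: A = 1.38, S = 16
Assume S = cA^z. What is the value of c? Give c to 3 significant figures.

z = ln(S₂/S₁) / ln(A₂/A₁) = ln(16/7) / ln(1.38/0.161) = 0.8267 / 2.1484 = 0.3848
c = S₁ / A₁^z = 7 / 0.161^0.3848 = 7 / 0.4952 = 14.14

14.1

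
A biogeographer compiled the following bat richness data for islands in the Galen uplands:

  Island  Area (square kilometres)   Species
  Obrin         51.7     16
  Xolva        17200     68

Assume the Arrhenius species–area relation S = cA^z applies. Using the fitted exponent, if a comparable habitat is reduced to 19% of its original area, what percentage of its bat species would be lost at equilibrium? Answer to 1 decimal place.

z = ln(68/16) / ln(17200/51.7) = 1.4469 / 5.8072 = 0.2492
S_new/S_old = (A_new/A_old)^z = 0.19^0.2492 = exp(0.2492 × -1.6607) = 0.6611
Fraction lost = 1 − 0.6611 = 0.3389

33.9%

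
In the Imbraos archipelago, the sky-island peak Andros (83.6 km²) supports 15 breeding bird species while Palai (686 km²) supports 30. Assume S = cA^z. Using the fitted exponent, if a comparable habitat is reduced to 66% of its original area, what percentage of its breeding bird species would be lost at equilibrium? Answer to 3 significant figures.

z = ln(30/15) / ln(686/83.6) = 0.6931 / 2.1048 = 0.3293
S_new/S_old = (A_new/A_old)^z = 0.66^0.3293 = exp(0.3293 × -0.4155) = 0.8721
Fraction lost = 1 − 0.8721 = 0.1279

12.8%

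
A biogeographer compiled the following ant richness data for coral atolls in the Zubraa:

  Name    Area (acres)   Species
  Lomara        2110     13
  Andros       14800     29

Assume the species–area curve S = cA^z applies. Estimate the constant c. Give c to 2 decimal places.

z = ln(S₂/S₁) / ln(A₂/A₁) = ln(29/13) / ln(14800/2110) = 0.8023 / 1.9479 = 0.4119
c = S₁ / A₁^z = 13 / 2110^0.4119 = 13 / 23.4 = 0.5555

0.56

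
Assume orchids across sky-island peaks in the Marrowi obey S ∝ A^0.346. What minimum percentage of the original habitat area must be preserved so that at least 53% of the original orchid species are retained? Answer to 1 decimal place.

Need (A_new/A_old)^0.346 = 0.53, so A_new/A_old = 0.53^(1/0.346) = 0.53^2.89
ln(A_new/A_old) = ln 0.53 / 0.346 = -0.6349 / 0.346 = -1.8349
A_new/A_old = e^-1.8349 ≈ 0.1596

16.0%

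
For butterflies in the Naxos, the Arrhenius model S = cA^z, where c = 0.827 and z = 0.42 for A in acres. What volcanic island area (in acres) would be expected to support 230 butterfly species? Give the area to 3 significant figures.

230 = 0.827 × A^0.42  ⇒  A^0.42 = 230/0.827 = 278.1
ln A = ln(278.1) / 0.42 = 5.6280 / 0.42 = 13.4001
A = e^13.4001 ≈ 660050 acres

660000 acres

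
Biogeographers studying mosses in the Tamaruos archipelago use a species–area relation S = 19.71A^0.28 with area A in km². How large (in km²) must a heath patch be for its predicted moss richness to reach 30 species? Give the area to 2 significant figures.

30 = 19.71 × A^0.28  ⇒  A^0.28 = 30/19.71 = 1.522
ln A = ln(1.522) / 0.28 = 0.4201 / 0.28 = 1.5003
A = e^1.5003 ≈ 4.483 km²

4.5 km²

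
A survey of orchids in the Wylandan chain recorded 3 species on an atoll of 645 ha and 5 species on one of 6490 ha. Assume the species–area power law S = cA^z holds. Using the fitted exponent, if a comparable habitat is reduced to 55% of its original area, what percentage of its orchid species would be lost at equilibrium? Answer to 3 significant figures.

12.4%

z = ln(5/3) / ln(6490/645) = 0.5108 / 2.3088 = 0.2213
S_new/S_old = (A_new/A_old)^z = 0.55^0.2213 = exp(0.2213 × -0.5978) = 0.8761
Fraction lost = 1 − 0.8761 = 0.1239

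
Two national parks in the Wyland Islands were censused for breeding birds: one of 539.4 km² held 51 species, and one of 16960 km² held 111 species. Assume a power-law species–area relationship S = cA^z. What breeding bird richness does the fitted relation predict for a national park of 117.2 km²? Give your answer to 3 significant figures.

z = ln(111/51) / ln(16960/539.4) = 0.7777 / 3.4482 = 0.2255
c = 51 / 539.4^0.2255 = 51 / 4.132 = 12.34
S₃ = 12.34 × 117.2^0.2255 = 12.34 × 2.928 ≈ 36.14

36.1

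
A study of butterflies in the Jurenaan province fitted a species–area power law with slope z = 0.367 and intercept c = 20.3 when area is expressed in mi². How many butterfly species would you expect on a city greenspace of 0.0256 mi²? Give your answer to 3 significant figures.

S = 20.3 × 0.0256^0.367
ln S = ln 20.3 + 0.367 × ln 0.0256 = 3.0106 + 0.367 × -3.6652 = 1.6655
S = e^1.6655 ≈ 5.288

5.29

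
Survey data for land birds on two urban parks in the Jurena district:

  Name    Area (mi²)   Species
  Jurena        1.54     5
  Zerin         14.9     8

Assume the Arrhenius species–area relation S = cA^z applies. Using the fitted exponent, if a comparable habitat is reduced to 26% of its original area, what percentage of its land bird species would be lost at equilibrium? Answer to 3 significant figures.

24.3%

z = ln(8/5) / ln(14.9/1.54) = 0.4700 / 2.2696 = 0.2071
S_new/S_old = (A_new/A_old)^z = 0.26^0.2071 = exp(0.2071 × -1.3471) = 0.7566
Fraction lost = 1 − 0.7566 = 0.2434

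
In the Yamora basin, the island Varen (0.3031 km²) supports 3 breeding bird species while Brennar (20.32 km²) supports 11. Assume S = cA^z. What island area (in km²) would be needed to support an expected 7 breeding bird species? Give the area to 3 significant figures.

4.71 km²

z = ln(11/3) / ln(20.32/0.3031) = 1.2993 / 4.2053 = 0.3090
c = 3 / 0.3031^0.3090 = 3 / 0.6916 = 4.338
A = (7/4.338)^(1/0.3090) ⇒ ln A = ln(1.614)/0.3090 = 1.5487
A = e^1.5487 ≈ 4.705 km²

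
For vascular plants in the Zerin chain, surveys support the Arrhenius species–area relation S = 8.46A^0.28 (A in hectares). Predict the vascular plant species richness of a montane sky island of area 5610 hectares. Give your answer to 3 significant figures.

94.9

S = 8.46 × 5610^0.28
ln S = ln 8.46 + 0.28 × ln 5610 = 2.1353 + 0.28 × 8.6323 = 4.5524
S = e^4.5524 ≈ 94.86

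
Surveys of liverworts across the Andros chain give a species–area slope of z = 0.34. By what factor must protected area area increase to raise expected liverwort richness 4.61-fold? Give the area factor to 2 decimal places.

89.55

(A₂/A₁)^0.34 = 4.61, so A₂/A₁ = 4.61^(1/0.34) = 4.61^2.941
ln(A₂/A₁) = ln 4.61 / 0.34 = 1.5282 / 0.34 = 4.4948
A₂/A₁ = e^4.4948 ≈ 89.55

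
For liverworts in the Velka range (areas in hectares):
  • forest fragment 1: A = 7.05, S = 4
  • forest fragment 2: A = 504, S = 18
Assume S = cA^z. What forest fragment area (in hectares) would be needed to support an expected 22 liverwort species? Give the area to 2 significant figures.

890 hectares

z = ln(18/4) / ln(504/7.05) = 1.5041 / 4.2695 = 0.3523
c = 4 / 7.05^0.3523 = 4 / 1.99 = 2.01
A = (22/2.01)^(1/0.3523) ⇒ ln A = ln(10.94)/0.3523 = 6.7922
A = e^6.7922 ≈ 890.9 hectares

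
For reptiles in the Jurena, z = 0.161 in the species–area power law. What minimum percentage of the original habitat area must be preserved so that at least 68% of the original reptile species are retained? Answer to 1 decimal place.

9.1%

Need (A_new/A_old)^0.161 = 0.68, so A_new/A_old = 0.68^(1/0.161) = 0.68^6.211
ln(A_new/A_old) = ln 0.68 / 0.161 = -0.3857 / 0.161 = -2.3954
A_new/A_old = e^-2.3954 ≈ 0.09113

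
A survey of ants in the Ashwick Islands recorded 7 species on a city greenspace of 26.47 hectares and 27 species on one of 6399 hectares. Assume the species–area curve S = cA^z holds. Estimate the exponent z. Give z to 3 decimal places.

0.246

Taking logs: ln S = ln c + z ln A, so z = (ln S₂ − ln S₁)/(ln A₂ − ln A₁).
z = ln(27/7) / ln(6399/26.47) = ln(3.857) / ln(241.7) = 1.3499 / 5.4879 = 0.2460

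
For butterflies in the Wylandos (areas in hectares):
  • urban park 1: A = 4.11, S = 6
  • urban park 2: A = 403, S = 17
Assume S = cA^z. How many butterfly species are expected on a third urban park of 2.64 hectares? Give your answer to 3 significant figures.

5.43

z = ln(17/6) / ln(403/4.11) = 1.0415 / 4.5855 = 0.2271
c = 6 / 4.11^0.2271 = 6 / 1.379 = 4.352
S₃ = 4.352 × 2.64^0.2271 = 4.352 × 1.247 ≈ 5.426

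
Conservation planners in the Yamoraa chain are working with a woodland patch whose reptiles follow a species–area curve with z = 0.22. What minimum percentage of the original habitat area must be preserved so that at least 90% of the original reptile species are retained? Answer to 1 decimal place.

61.9%

Need (A_new/A_old)^0.22 = 0.9, so A_new/A_old = 0.9^(1/0.22) = 0.9^4.545
ln(A_new/A_old) = ln 0.9 / 0.22 = -0.1054 / 0.22 = -0.4789
A_new/A_old = e^-0.4789 ≈ 0.6195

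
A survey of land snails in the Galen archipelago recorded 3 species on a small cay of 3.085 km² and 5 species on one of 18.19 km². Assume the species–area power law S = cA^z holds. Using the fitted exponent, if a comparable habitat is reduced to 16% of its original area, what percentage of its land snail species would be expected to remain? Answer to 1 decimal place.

z = ln(5/3) / ln(18.19/3.085) = 0.5108 / 1.7743 = 0.2879
S_new/S_old = (A_new/A_old)^z = 0.16^0.2879 = exp(0.2879 × -1.8326) = 0.59

59.0%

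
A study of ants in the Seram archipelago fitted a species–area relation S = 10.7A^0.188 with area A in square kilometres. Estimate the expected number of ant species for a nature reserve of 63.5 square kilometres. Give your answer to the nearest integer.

23

S = 10.7 × 63.5^0.188
ln S = ln 10.7 + 0.188 × ln 63.5 = 2.3702 + 0.188 × 4.1510 = 3.1506
S = e^3.1506 ≈ 23.35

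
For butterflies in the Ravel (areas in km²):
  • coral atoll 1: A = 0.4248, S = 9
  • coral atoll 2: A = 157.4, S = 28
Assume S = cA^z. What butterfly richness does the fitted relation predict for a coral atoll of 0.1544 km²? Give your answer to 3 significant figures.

z = ln(28/9) / ln(157.4/0.4248) = 1.1350 / 5.9149 = 0.1919
c = 9 / 0.4248^0.1919 = 9 / 0.8485 = 10.61
S₃ = 10.61 × 0.1544^0.1919 = 10.61 × 0.6987 ≈ 7.411

7.41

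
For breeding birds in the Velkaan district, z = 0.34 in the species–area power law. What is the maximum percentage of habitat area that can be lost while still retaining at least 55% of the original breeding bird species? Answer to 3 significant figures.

Need (A_new/A_old)^0.34 = 0.55, so A_new/A_old = 0.55^(1/0.34) = 0.55^2.941
ln(A_new/A_old) = ln 0.55 / 0.34 = -0.5978 / 0.34 = -1.7583
A_new/A_old = e^-1.7583 ≈ 0.1723
Fraction that can be lost = 1 − 0.1723 = 0.8277

82.8%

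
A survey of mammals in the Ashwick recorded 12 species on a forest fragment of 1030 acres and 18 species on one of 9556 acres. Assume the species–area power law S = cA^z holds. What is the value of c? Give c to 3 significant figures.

3.39

z = ln(S₂/S₁) / ln(A₂/A₁) = ln(18/12) / ln(9556/1030) = 0.4055 / 2.2276 = 0.1820
c = S₁ / A₁^z = 12 / 1030^0.1820 = 12 / 3.535 = 3.395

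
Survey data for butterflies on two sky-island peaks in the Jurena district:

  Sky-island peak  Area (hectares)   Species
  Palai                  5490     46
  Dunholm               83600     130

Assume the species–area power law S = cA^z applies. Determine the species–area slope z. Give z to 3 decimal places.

Taking logs: ln S = ln c + z ln A, so z = (ln S₂ − ln S₁)/(ln A₂ − ln A₁).
z = ln(130/46) / ln(83600/5490) = ln(2.826) / ln(15.23) = 1.0389 / 2.7231 = 0.3815

0.382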